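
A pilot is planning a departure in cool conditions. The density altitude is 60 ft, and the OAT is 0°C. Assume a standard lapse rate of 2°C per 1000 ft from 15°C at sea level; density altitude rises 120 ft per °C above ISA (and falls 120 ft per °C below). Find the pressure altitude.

1500 ft

DA = PA + 120 × (OAT − (15 − 2·PA/1000)) = PA + 120·OAT − 1800 + 0.24·PA = 1.24·PA + 120·OAT − 1800.
So 1.24·PA = 60 − 120 × 0 + 1800 = 1860.
PA = 1860 / 1.24 = 1500 ft.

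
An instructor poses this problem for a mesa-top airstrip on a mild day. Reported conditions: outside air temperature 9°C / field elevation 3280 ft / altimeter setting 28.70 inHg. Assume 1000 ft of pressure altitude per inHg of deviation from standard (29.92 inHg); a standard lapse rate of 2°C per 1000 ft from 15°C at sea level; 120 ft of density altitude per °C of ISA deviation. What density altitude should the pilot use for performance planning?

Pressure altitude = 3280 + (29.92 − 28.70) × 1000 = 3280 + (+1220) = 4500 ft.
ISA temperature at 4500 ft = 15 − 2 × (4500/1000) = 6°C.
ISA deviation = 9 − 6 = +3°C.
Density altitude = 4500 + 120 × (3) = 4860 ft.

4860 ft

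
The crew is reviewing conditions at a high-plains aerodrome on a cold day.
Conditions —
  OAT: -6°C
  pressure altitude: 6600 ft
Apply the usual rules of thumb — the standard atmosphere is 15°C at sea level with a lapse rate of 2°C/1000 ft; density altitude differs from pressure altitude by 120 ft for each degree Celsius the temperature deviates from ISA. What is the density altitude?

5664 ft

ISA temperature at 6600 ft = 15 − 2 × (6600/1000) = 1.8°C.
ISA deviation = -6 − 1.8 = -7.8°C.
Density altitude = 6600 + 120 × (-7.8) = 6600 + (-936) = 5664 ft.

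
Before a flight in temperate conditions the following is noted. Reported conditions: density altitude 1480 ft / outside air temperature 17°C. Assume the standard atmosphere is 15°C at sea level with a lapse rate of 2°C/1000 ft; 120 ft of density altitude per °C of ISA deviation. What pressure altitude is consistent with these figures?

1000 ft

DA = PA + 120 × (OAT − (15 − 2·PA/1000)) = PA + 120·OAT − 1800 + 0.24·PA = 1.24·PA + 120·OAT − 1800.
So 1.24·PA = 1480 − 120 × 17 + 1800 = 1240.
PA = 1240 / 1.24 = 1000 ft.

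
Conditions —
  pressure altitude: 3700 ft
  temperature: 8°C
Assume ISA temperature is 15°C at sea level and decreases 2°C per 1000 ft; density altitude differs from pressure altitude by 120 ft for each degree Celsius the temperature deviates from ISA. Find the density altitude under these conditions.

3748 ft

ISA temperature at 3700 ft = 15 − 2 × (3700/1000) = 7.6°C.
ISA deviation = 8 − 7.6 = +0.4°C.
Density altitude = 3700 + 120 × (0.4) = 3700 + (+48) = 3748 ft.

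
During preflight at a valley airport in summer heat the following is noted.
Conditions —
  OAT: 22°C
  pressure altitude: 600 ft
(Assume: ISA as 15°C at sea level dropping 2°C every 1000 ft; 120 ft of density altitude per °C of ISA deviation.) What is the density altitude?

ISA temperature at 600 ft = 15 − 2 × (600/1000) = 13.8°C.
ISA deviation = 22 − 13.8 = +8.2°C.
Density altitude = 600 + 120 × (8.2) = 600 + (+984) = 1584 ft.

1584 ft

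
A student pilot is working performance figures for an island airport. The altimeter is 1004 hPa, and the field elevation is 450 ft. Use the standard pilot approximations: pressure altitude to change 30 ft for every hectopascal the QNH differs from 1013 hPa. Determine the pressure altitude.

720 ft

Pressure correction = (1013 − 1004) × 30 = +270 ft.
Pressure altitude = 450 + (+270) = 720 ft.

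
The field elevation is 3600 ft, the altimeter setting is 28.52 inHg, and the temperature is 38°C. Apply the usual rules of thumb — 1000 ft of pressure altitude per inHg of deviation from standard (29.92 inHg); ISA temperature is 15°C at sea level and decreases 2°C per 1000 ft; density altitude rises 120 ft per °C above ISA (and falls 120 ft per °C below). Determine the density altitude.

Pressure altitude = 3600 + (29.92 − 28.52) × 1000 = 3600 + (+1400) = 5000 ft.
ISA temperature at 5000 ft = 15 − 2 × (5000/1000) = 5°C.
ISA deviation = 38 − 5 = +33°C.
Density altitude = 5000 + 120 × (33) = 8960 ft.

8960 ft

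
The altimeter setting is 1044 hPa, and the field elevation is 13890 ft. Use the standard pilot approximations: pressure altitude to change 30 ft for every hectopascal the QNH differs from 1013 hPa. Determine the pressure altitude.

Pressure correction = (1013 − 1044) × 30 = -930 ft.
Pressure altitude = 13890 + (-930) = 12960 ft.

12960 ft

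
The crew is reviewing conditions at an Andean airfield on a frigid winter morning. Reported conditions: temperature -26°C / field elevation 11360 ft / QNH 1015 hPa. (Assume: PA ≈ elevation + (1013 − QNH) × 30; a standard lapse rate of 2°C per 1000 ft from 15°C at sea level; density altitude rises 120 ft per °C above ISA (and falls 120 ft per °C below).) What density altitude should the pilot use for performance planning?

9092 ft

Pressure altitude = 11360 + (1013 − 1015) × 30 = 11360 + (-60) = 11300 ft.
ISA temperature at 11300 ft = 15 − 2 × (11300/1000) = -7.6°C.
ISA deviation = -26 − (-7.6) = -18.4°C.
Density altitude = 11300 + 120 × (-18.4) = 9092 ft.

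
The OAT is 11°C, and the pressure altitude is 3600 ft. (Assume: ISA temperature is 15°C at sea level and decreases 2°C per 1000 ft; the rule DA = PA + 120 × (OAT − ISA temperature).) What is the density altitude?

3984 ft

ISA temperature at 3600 ft = 15 − 2 × (3600/1000) = 7.8°C.
ISA deviation = 11 − 7.8 = +3.2°C.
Density altitude = 3600 + 120 × (3.2) = 3600 + (+384) = 3984 ft.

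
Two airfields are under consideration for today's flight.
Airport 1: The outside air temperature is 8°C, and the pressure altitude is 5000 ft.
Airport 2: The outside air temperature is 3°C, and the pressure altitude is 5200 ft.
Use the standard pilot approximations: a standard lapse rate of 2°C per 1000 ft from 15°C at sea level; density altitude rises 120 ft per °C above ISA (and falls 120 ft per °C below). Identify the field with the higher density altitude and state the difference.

Airport 1: ISA temp = 5°C, deviation +3°C, DA = 5000 + 120 × 3 = 5360 ft.
Airport 2: ISA temp = 4.6°C, deviation -1.6°C, DA = 5200 + 120 × (-1.6) = 5008 ft.
Airport 1 is higher by 5360 − 5008 = 352 ft.

Airport 1 by 352 ft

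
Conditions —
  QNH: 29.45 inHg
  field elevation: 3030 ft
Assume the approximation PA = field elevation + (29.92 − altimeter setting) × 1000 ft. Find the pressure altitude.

Pressure correction = (29.92 − 29.45) × 1000 = +470 ft.
Pressure altitude = 3030 + (+470) = 3500 ft.

3500 ft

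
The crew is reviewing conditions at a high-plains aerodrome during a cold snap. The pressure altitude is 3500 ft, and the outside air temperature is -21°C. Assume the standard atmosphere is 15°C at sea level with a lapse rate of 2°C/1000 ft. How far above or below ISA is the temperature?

ISA-29°C

ISA temperature at 3500 ft = 15 − 2 × (3500/1000) = 8°C.
Deviation = OAT − ISA = -21 − 8 = -29°C.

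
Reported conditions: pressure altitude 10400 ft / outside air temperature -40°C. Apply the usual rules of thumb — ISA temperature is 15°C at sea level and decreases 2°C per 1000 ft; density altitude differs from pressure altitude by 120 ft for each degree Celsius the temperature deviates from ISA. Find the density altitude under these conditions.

6296 ft

ISA temperature at 10400 ft = 15 − 2 × (10400/1000) = -5.8°C.
ISA deviation = -40 − (-5.8) = -34.2°C.
Density altitude = 10400 + 120 × (-34.2) = 10400 + (-4104) = 6296 ft.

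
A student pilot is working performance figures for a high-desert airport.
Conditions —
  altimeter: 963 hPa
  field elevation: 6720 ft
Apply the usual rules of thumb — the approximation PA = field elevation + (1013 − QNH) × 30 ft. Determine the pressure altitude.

8220 ft

Pressure correction = (1013 − 963) × 30 = +1500 ft.
Pressure altitude = 6720 + (+1500) = 8220 ft.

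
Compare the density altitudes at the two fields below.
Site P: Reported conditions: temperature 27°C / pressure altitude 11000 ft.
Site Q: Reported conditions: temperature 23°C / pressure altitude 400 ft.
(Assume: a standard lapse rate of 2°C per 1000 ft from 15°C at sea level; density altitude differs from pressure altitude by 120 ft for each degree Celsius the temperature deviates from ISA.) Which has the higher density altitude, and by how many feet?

Site P by 13624 ft

Site P: ISA temp = -7°C, deviation +34°C, DA = 11000 + 120 × 34 = 15080 ft.
Site Q: ISA temp = 14.2°C, deviation +8.8°C, DA = 400 + 120 × 8.8 = 1456 ft.
Site P is higher by 15080 − 1456 = 13624 ft.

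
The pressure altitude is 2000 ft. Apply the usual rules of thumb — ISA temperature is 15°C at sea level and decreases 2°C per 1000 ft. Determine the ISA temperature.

ISA temperature = 15 − 2 × (2000/1000) = 15 − 4 = 11°C.

11°C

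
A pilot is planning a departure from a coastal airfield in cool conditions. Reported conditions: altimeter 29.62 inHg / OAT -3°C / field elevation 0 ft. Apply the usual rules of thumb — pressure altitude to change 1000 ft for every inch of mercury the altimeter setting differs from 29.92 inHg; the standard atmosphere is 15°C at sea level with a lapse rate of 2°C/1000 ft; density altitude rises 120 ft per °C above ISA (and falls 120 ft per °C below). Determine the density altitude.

-1788 ft

Pressure altitude = 0 + (29.92 − 29.62) × 1000 = 0 + (+300) = 300 ft.
ISA temperature at 300 ft = 15 − 2 × (300/1000) = 14.4°C.
ISA deviation = -3 − 14.4 = -17.4°C.
Density altitude = 300 + 120 × (-17.4) = -1788 ft.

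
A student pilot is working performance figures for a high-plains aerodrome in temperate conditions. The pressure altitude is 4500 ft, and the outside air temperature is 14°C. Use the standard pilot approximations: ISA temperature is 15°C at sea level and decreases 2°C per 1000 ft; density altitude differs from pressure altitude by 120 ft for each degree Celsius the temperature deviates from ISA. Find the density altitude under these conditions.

ISA temperature at 4500 ft = 15 − 2 × (4500/1000) = 6°C.
ISA deviation = 14 − 6 = +8°C.
Density altitude = 4500 + 120 × (8) = 4500 + (+960) = 5460 ft.

5460 ft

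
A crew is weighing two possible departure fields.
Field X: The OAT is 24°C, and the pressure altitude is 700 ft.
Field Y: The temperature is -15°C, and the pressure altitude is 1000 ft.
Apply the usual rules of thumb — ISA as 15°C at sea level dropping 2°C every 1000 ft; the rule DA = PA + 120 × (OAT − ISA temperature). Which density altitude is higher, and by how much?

Field X by 4308 ft

Field X: ISA temp = 13.6°C, deviation +10.4°C, DA = 700 + 120 × 10.4 = 1948 ft.
Field Y: ISA temp = 13°C, deviation -28°C, DA = 1000 + 120 × (-28) = -2360 ft.
Field X is higher by 1948 − (-2360) = 4308 ft.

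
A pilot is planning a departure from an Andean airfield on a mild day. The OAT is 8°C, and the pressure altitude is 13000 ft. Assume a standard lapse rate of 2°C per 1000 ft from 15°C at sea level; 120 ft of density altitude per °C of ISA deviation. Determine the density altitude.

ISA temperature at 13000 ft = 15 − 2 × (13000/1000) = -11°C.
ISA deviation = 8 − (-11) = +19°C.
Density altitude = 13000 + 120 × (19) = 13000 + (+2280) = 15280 ft.

15280 ft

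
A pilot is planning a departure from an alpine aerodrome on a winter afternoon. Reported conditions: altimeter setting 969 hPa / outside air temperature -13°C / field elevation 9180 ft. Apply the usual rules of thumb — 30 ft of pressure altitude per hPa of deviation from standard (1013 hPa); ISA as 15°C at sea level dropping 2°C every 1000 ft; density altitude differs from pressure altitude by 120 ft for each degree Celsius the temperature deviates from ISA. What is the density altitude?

Pressure altitude = 9180 + (1013 − 969) × 30 = 9180 + (+1320) = 10500 ft.
ISA temperature at 10500 ft = 15 − 2 × (10500/1000) = -6°C.
ISA deviation = -13 − (-6) = -7°C.
Density altitude = 10500 + 120 × (-7) = 9660 ft.

9660 ft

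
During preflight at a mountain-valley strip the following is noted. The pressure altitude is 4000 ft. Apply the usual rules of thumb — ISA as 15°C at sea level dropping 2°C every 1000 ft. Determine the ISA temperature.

ISA temperature = 15 − 2 × (4000/1000) = 15 − 8 = 7°C.

7°C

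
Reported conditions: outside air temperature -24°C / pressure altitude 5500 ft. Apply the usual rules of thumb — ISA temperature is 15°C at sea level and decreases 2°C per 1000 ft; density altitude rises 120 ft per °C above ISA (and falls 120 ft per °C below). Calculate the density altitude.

ISA temperature at 5500 ft = 15 − 2 × (5500/1000) = 4°C.
ISA deviation = -24 − 4 = -28°C.
Density altitude = 5500 + 120 × (-28) = 5500 + (-3360) = 2140 ft.

2140 ft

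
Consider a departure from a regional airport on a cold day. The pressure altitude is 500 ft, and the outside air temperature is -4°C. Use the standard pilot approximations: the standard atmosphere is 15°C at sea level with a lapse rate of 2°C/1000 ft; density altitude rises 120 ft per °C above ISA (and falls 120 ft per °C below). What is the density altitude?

-1660 ft

ISA temperature at 500 ft = 15 − 2 × (500/1000) = 14°C.
ISA deviation = -4 − 14 = -18°C.
Density altitude = 500 + 120 × (-18) = 500 + (-2160) = -1660 ft.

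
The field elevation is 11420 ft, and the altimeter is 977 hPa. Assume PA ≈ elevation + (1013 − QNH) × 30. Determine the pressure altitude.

12500 ft

Pressure correction = (1013 − 977) × 30 = +1080 ft.
Pressure altitude = 11420 + (+1080) = 12500 ft.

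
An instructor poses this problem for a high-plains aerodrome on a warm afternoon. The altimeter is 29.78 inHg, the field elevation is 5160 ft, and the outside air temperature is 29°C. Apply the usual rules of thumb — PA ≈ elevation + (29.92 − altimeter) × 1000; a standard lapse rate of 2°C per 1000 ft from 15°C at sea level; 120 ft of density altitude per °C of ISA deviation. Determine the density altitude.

Pressure altitude = 5160 + (29.92 − 29.78) × 1000 = 5160 + (+140) = 5300 ft.
ISA temperature at 5300 ft = 15 − 2 × (5300/1000) = 4.4°C.
ISA deviation = 29 − 4.4 = +24.6°C.
Density altitude = 5300 + 120 × (24.6) = 8252 ft.

8252 ft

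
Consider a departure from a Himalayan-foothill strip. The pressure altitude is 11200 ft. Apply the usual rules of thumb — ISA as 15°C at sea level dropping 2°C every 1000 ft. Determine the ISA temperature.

-7.4°C

ISA temperature = 15 − 2 × (11200/1000) = 15 − 22.4 = -7.4°C.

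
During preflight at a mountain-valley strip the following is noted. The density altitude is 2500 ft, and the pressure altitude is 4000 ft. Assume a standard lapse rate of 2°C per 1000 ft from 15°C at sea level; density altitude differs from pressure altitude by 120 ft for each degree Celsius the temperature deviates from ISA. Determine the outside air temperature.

Density altitude − pressure altitude = 2500 − 4000 = -1500 ft.
At 120 ft/°C that is an ISA deviation of -1500/120 = -12.5°C.
ISA temperature at 4000 ft = 15 − 2 × (4000/1000) = 7°C.
OAT = ISA + deviation = 7 + (-12.5) = -5.5°C.

-5.5°C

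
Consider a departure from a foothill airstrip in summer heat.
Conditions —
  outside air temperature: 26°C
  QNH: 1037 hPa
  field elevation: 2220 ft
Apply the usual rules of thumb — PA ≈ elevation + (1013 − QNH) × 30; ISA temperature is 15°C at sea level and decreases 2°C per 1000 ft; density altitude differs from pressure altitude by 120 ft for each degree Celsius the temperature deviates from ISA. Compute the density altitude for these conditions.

3180 ft

Pressure altitude = 2220 + (1013 − 1037) × 30 = 2220 + (-720) = 1500 ft.
ISA temperature at 1500 ft = 15 − 2 × (1500/1000) = 12°C.
ISA deviation = 26 − 12 = +14°C.
Density altitude = 1500 + 120 × (14) = 3180 ft.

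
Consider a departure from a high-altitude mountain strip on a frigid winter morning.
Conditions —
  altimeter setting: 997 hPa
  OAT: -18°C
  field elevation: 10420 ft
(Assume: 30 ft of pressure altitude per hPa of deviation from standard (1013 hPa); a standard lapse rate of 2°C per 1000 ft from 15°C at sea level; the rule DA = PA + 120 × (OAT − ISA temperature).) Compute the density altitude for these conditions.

9556 ft

Pressure altitude = 10420 + (1013 − 997) × 30 = 10420 + (+480) = 10900 ft.
ISA temperature at 10900 ft = 15 − 2 × (10900/1000) = -6.8°C.
ISA deviation = -18 − (-6.8) = -11.2°C.
Density altitude = 10900 + 120 × (-11.2) = 9556 ft.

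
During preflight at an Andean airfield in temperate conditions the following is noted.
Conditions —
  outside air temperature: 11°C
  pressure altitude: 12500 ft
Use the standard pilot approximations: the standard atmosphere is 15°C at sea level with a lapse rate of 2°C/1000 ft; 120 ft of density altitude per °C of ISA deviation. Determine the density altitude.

ISA temperature at 12500 ft = 15 − 2 × (12500/1000) = -10°C.
ISA deviation = 11 − (-10) = +21°C.
Density altitude = 12500 + 120 × (21) = 12500 + (+2520) = 15020 ft.

15020 ft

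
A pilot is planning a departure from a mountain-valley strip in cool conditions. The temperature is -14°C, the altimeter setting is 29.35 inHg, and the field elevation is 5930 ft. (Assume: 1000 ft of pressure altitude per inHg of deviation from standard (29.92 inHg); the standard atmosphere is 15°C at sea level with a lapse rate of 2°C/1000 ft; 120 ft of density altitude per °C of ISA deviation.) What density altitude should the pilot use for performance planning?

Pressure altitude = 5930 + (29.92 − 29.35) × 1000 = 5930 + (+570) = 6500 ft.
ISA temperature at 6500 ft = 15 − 2 × (6500/1000) = 2°C.
ISA deviation = -14 − 2 = -16°C.
Density altitude = 6500 + 120 × (-16) = 4580 ft.

4580 ft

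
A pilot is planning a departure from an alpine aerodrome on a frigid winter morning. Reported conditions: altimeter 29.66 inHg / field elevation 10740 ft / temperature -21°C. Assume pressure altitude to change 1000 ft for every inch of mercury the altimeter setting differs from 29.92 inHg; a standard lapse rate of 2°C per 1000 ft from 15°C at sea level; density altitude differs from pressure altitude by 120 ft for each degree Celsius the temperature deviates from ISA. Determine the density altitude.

9320 ft

Pressure altitude = 10740 + (29.92 − 29.66) × 1000 = 10740 + (+260) = 11000 ft.
ISA temperature at 11000 ft = 15 − 2 × (11000/1000) = -7°C.
ISA deviation = -21 − (-7) = -14°C.
Density altitude = 11000 + 120 × (-14) = 9320 ft.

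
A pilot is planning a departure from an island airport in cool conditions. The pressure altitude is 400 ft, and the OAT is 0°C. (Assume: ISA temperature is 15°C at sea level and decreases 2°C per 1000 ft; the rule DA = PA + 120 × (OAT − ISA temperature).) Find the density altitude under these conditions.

-1304 ft

ISA temperature at 400 ft = 15 − 2 × (400/1000) = 14.2°C.
ISA deviation = 0 − 14.2 = -14.2°C.
Density altitude = 400 + 120 × (-14.2) = 400 + (-1704) = -1304 ft.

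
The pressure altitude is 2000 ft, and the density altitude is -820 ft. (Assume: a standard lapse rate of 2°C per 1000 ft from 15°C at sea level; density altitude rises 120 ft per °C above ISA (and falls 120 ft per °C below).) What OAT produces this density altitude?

-12.5°C

Density altitude − pressure altitude = -820 − 2000 = -2820 ft.
At 120 ft/°C that is an ISA deviation of -2820/120 = -23.5°C.
ISA temperature at 2000 ft = 15 − 2 × (2000/1000) = 11°C.
OAT = ISA + deviation = 11 + (-23.5) = -12.5°C.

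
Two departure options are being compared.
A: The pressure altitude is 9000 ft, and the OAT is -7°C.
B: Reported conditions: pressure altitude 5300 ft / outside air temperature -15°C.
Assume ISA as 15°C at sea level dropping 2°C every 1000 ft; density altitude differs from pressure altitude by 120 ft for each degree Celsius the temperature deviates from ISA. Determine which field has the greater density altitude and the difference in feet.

A by 5548 ft

A: ISA temp = -3°C, deviation -4°C, DA = 9000 + 120 × (-4) = 8520 ft.
B: ISA temp = 4.4°C, deviation -19.4°C, DA = 5300 + 120 × (-19.4) = 2972 ft.
A is higher by 8520 − 2972 = 5548 ft.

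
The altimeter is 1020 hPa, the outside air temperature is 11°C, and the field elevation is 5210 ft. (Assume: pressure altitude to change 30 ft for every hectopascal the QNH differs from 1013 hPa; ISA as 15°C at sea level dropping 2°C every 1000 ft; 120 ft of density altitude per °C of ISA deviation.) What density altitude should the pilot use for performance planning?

Pressure altitude = 5210 + (1013 − 1020) × 30 = 5210 + (-210) = 5000 ft.
ISA temperature at 5000 ft = 15 − 2 × (5000/1000) = 5°C.
ISA deviation = 11 − 5 = +6°C.
Density altitude = 5000 + 120 × (6) = 5720 ft.

5720 ft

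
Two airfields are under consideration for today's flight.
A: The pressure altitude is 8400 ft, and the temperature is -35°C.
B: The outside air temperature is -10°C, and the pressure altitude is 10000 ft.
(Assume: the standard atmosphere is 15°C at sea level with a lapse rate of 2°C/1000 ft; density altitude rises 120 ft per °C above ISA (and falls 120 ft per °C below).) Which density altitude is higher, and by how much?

A: ISA temp = -1.8°C, deviation -33.2°C, DA = 8400 + 120 × (-33.2) = 4416 ft.
B: ISA temp = -5°C, deviation -5°C, DA = 10000 + 120 × (-5) = 9400 ft.
B is higher by 9400 − 4416 = 4984 ft.

B by 4984 ft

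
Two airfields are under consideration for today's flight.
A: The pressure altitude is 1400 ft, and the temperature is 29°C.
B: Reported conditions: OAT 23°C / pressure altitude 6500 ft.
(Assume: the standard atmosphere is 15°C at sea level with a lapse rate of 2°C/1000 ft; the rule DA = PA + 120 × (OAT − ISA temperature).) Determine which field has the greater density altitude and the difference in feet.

A: ISA temp = 12.2°C, deviation +16.8°C, DA = 1400 + 120 × 16.8 = 3416 ft.
B: ISA temp = 2°C, deviation +21°C, DA = 6500 + 120 × 21 = 9020 ft.
B is higher by 9020 − 3416 = 5604 ft.

B by 5604 ft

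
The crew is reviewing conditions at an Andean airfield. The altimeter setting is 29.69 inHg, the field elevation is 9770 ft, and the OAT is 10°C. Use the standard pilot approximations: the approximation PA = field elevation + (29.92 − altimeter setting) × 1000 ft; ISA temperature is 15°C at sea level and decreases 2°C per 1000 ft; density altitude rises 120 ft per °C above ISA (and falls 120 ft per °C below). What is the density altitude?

11800 ft

Pressure altitude = 9770 + (29.92 − 29.69) × 1000 = 9770 + (+230) = 10000 ft.
ISA temperature at 10000 ft = 15 − 2 × (10000/1000) = -5°C.
ISA deviation = 10 − (-5) = +15°C.
Density altitude = 10000 + 120 × (15) = 11800 ft.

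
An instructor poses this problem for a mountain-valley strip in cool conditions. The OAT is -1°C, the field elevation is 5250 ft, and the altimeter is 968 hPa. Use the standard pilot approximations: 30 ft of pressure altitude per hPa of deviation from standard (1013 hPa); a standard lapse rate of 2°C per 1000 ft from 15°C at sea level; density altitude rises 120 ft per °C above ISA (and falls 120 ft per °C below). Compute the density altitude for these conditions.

Pressure altitude = 5250 + (1013 − 968) × 30 = 5250 + (+1350) = 6600 ft.
ISA temperature at 6600 ft = 15 − 2 × (6600/1000) = 1.8°C.
ISA deviation = -1 − 1.8 = -2.8°C.
Density altitude = 6600 + 120 × (-2.8) = 6264 ft.

6264 ft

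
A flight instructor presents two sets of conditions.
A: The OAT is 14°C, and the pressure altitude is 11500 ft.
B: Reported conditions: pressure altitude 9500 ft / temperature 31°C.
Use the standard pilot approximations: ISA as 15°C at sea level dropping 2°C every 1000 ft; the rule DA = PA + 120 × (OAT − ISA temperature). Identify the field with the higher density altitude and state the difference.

A: ISA temp = -8°C, deviation +22°C, DA = 11500 + 120 × 22 = 14140 ft.
B: ISA temp = -4°C, deviation +35°C, DA = 9500 + 120 × 35 = 13700 ft.
A is higher by 14140 − 13700 = 440 ft.

A by 440 ft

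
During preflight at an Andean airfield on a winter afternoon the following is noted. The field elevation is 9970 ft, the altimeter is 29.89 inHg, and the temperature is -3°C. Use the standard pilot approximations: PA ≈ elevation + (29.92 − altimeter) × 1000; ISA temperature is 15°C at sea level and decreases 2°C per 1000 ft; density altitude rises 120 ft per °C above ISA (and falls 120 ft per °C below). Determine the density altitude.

10240 ft

Pressure altitude = 9970 + (29.92 − 29.89) × 1000 = 9970 + (+30) = 10000 ft.
ISA temperature at 10000 ft = 15 − 2 × (10000/1000) = -5°C.
ISA deviation = -3 − (-5) = +2°C.
Density altitude = 10000 + 120 × (2) = 10240 ft.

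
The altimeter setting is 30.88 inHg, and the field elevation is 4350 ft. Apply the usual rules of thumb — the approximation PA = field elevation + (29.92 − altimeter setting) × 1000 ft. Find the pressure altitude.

3390 ft

Pressure correction = (29.92 − 30.88) × 1000 = -960 ft.
Pressure altitude = 4350 + (-960) = 3390 ft.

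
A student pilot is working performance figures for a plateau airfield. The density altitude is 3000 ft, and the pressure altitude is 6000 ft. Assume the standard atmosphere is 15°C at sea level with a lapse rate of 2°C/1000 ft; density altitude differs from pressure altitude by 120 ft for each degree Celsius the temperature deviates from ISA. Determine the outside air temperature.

Density altitude − pressure altitude = 3000 − 6000 = -3000 ft.
At 120 ft/°C that is an ISA deviation of -3000/120 = -25°C.
ISA temperature at 6000 ft = 15 − 2 × (6000/1000) = 3°C.
OAT = ISA + deviation = 3 + (-25) = -22°C.

-22°C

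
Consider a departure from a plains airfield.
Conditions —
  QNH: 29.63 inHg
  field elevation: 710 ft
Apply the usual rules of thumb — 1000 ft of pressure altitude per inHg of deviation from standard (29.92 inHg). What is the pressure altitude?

Pressure correction = (29.92 − 29.63) × 1000 = +290 ft.
Pressure altitude = 710 + (+290) = 1000 ft.

1000 ft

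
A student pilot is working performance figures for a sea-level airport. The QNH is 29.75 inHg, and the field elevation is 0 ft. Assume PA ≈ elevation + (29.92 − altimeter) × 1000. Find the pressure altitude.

170 ft

Pressure correction = (29.92 − 29.75) × 1000 = +170 ft.
Pressure altitude = 0 + (+170) = 170 ft.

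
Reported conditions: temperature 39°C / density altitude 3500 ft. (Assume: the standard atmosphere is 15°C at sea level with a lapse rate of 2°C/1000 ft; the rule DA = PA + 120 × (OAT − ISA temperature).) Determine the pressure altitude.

DA = PA + 120 × (OAT − (15 − 2·PA/1000)) = PA + 120·OAT − 1800 + 0.24·PA = 1.24·PA + 120·OAT − 1800.
So 1.24·PA = 3500 − 120 × 39 + 1800 = 620.
PA = 620 / 1.24 = 500 ft.

500 ft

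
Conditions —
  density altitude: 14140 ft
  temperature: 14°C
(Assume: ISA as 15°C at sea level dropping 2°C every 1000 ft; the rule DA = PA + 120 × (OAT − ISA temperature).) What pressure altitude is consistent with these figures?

DA = PA + 120 × (OAT − (15 − 2·PA/1000)) = PA + 120·OAT − 1800 + 0.24·PA = 1.24·PA + 120·OAT − 1800.
So 1.24·PA = 14140 − 120 × 14 + 1800 = 14260.
PA = 14260 / 1.24 = 11500 ft.

11500 ft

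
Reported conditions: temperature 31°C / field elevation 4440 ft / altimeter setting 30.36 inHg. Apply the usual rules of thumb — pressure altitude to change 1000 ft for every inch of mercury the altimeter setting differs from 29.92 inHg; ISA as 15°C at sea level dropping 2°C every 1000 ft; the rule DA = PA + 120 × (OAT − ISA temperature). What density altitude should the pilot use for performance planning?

Pressure altitude = 4440 + (29.92 − 30.36) × 1000 = 4440 + (-440) = 4000 ft.
ISA temperature at 4000 ft = 15 − 2 × (4000/1000) = 7°C.
ISA deviation = 31 − 7 = +24°C.
Density altitude = 4000 + 120 × (24) = 6880 ft.

6880 ft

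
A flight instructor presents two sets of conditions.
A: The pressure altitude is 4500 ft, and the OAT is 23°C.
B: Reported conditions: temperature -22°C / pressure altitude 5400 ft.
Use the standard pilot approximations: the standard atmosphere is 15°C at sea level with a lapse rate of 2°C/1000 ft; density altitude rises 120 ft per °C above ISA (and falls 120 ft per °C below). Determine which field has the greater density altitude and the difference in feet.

A: ISA temp = 6°C, deviation +17°C, DA = 4500 + 120 × 17 = 6540 ft.
B: ISA temp = 4.2°C, deviation -26.2°C, DA = 5400 + 120 × (-26.2) = 2256 ft.
A is higher by 6540 − 2256 = 4284 ft.

A by 4284 ft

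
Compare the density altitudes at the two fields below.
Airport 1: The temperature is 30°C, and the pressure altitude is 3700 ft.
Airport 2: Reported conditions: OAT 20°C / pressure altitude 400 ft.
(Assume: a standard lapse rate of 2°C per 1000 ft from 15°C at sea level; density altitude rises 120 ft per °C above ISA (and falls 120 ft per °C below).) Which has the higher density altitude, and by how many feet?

Airport 1 by 5292 ft

Airport 1: ISA temp = 7.6°C, deviation +22.4°C, DA = 3700 + 120 × 22.4 = 6388 ft.
Airport 2: ISA temp = 14.2°C, deviation +5.8°C, DA = 400 + 120 × 5.8 = 1096 ft.
Airport 1 is higher by 6388 − 1096 = 5292 ft.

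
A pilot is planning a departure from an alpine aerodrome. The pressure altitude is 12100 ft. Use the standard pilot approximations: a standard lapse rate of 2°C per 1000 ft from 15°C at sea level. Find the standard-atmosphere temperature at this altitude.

ISA temperature = 15 − 2 × (12100/1000) = 15 − 24.2 = -9.2°C.

-9.2°C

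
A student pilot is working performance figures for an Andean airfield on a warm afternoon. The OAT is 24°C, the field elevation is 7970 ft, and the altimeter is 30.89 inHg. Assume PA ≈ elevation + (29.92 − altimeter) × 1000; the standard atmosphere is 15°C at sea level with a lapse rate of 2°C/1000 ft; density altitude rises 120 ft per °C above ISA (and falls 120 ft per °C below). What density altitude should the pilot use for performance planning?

9760 ft

Pressure altitude = 7970 + (29.92 − 30.89) × 1000 = 7970 + (-970) = 7000 ft.
ISA temperature at 7000 ft = 15 − 2 × (7000/1000) = 1°C.
ISA deviation = 24 − 1 = +23°C.
Density altitude = 7000 + 120 × (23) = 9760 ft.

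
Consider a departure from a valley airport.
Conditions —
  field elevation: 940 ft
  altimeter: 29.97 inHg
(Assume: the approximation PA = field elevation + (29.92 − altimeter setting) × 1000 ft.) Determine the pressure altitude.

890 ft

Pressure correction = (29.92 − 29.97) × 1000 = -50 ft.
Pressure altitude = 940 + (-50) = 890 ft.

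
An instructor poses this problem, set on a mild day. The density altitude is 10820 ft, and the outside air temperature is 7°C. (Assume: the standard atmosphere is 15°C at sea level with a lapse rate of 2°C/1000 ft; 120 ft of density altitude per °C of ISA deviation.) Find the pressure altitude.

DA = PA + 120 × (OAT − (15 − 2·PA/1000)) = PA + 120·OAT − 1800 + 0.24·PA = 1.24·PA + 120·OAT − 1800.
So 1.24·PA = 10820 − 120 × 7 + 1800 = 11780.
PA = 11780 / 1.24 = 9500 ft.

9500 ft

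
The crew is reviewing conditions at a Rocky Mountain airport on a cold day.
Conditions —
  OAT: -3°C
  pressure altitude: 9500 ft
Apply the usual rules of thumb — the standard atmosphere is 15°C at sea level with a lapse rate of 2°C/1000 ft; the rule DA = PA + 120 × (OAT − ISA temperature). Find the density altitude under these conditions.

9620 ft

ISA temperature at 9500 ft = 15 − 2 × (9500/1000) = -4°C.
ISA deviation = -3 − (-4) = +1°C.
Density altitude = 9500 + 120 × (1) = 9500 + (+120) = 9620 ft.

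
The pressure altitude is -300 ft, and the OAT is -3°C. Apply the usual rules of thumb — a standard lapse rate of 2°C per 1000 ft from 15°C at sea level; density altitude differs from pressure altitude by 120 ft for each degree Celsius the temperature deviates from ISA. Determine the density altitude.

-2532 ft

ISA temperature at -300 ft = 15 − 2 × (-300/1000) = 15.6°C.
ISA deviation = -3 − 15.6 = -18.6°C.
Density altitude = -300 + 120 × (-18.6) = -300 + (-2232) = -2532 ft.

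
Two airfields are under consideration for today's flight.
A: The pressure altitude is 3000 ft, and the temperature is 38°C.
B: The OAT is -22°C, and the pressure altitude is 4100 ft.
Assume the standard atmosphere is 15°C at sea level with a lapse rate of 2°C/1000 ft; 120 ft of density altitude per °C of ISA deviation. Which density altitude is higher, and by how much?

A: ISA temp = 9°C, deviation +29°C, DA = 3000 + 120 × 29 = 6480 ft.
B: ISA temp = 6.8°C, deviation -28.8°C, DA = 4100 + 120 × (-28.8) = 644 ft.
A is higher by 6480 − 644 = 5836 ft.

A by 5836 ft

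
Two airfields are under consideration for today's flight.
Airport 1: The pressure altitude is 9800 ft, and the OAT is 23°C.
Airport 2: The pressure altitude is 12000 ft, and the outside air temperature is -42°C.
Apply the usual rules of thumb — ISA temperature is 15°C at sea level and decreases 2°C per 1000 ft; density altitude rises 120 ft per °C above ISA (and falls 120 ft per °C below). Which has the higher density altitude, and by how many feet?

Airport 1 by 5072 ft

Airport 1: ISA temp = -4.6°C, deviation +27.6°C, DA = 9800 + 120 × 27.6 = 13112 ft.
Airport 2: ISA temp = -9°C, deviation -33°C, DA = 12000 + 120 × (-33) = 8040 ft.
Airport 1 is higher by 13112 − 8040 = 5072 ft.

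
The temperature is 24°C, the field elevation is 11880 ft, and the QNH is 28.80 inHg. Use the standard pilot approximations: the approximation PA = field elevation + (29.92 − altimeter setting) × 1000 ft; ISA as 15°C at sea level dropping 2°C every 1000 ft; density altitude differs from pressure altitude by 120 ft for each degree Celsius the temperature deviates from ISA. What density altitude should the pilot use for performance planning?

Pressure altitude = 11880 + (29.92 − 28.80) × 1000 = 11880 + (+1120) = 13000 ft.
ISA temperature at 13000 ft = 15 − 2 × (13000/1000) = -11°C.
ISA deviation = 24 − (-11) = +35°C.
Density altitude = 13000 + 120 × (35) = 17200 ft.

17200 ft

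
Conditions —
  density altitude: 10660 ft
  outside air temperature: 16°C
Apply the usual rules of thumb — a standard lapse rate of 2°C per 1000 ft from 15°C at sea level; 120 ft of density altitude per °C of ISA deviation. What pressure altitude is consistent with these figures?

8500 ft

DA = PA + 120 × (OAT − (15 − 2·PA/1000)) = PA + 120·OAT − 1800 + 0.24·PA = 1.24·PA + 120·OAT − 1800.
So 1.24·PA = 10660 − 120 × 16 + 1800 = 10540.
PA = 10540 / 1.24 = 8500 ft.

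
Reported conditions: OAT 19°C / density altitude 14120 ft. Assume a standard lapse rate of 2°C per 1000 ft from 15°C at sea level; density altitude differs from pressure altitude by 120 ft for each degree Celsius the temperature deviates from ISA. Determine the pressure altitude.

DA = PA + 120 × (OAT − (15 − 2·PA/1000)) = PA + 120·OAT − 1800 + 0.24·PA = 1.24·PA + 120·OAT − 1800.
So 1.24·PA = 14120 − 120 × 19 + 1800 = 13640.
PA = 13640 / 1.24 = 11000 ft.

11000 ft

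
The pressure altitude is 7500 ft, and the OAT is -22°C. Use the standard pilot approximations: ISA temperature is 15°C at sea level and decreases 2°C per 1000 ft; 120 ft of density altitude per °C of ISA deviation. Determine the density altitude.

4860 ft

ISA temperature at 7500 ft = 15 − 2 × (7500/1000) = 0°C.
ISA deviation = -22 − 0 = -22°C.
Density altitude = 7500 + 120 × (-22) = 7500 + (-2640) = 4860 ft.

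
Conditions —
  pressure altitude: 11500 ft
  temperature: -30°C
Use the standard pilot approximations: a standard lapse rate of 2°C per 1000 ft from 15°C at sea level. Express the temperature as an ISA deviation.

ISA temperature at 11500 ft = 15 − 2 × (11500/1000) = -8°C.
Deviation = OAT − ISA = -30 − (-8) = -22°C.

ISA-22°C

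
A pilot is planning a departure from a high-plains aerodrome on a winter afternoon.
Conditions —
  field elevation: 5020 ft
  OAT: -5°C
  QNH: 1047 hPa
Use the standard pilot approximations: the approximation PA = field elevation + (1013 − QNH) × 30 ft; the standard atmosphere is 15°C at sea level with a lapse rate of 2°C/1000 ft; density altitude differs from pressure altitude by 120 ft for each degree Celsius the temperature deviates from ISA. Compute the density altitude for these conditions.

2560 ft

Pressure altitude = 5020 + (1013 − 1047) × 30 = 5020 + (-1020) = 4000 ft.
ISA temperature at 4000 ft = 15 − 2 × (4000/1000) = 7°C.
ISA deviation = -5 − 7 = -12°C.
Density altitude = 4000 + 120 × (-12) = 2560 ft.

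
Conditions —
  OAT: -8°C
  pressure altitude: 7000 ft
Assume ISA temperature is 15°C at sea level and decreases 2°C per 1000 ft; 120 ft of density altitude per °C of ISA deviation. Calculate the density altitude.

5920 ft

ISA temperature at 7000 ft = 15 − 2 × (7000/1000) = 1°C.
ISA deviation = -8 − 1 = -9°C.
Density altitude = 7000 + 120 × (-9) = 7000 + (-1080) = 5920 ft.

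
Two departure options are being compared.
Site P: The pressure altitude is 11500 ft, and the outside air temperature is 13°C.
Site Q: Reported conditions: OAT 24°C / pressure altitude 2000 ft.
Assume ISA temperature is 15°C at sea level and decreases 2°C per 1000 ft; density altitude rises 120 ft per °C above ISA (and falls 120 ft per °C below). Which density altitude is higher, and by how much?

Site P by 10460 ft

Site P: ISA temp = -8°C, deviation +21°C, DA = 11500 + 120 × 21 = 14020 ft.
Site Q: ISA temp = 11°C, deviation +13°C, DA = 2000 + 120 × 13 = 3560 ft.
Site P is higher by 14020 − 3560 = 10460 ft.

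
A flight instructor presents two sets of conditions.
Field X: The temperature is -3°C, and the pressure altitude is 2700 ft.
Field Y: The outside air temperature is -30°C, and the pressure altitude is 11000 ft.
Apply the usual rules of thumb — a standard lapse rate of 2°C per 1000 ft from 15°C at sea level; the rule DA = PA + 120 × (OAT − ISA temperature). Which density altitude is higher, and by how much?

Field Y by 7052 ft

Field X: ISA temp = 9.6°C, deviation -12.6°C, DA = 2700 + 120 × (-12.6) = 1188 ft.
Field Y: ISA temp = -7°C, deviation -23°C, DA = 11000 + 120 × (-23) = 8240 ft.
Field Y is higher by 8240 − 1188 = 7052 ft.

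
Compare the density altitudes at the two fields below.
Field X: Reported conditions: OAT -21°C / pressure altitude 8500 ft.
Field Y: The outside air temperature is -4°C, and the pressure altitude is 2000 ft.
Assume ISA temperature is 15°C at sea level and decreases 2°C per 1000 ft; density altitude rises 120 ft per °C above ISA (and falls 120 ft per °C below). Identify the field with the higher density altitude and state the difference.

Field X: ISA temp = -2°C, deviation -19°C, DA = 8500 + 120 × (-19) = 6220 ft.
Field Y: ISA temp = 11°C, deviation -15°C, DA = 2000 + 120 × (-15) = 200 ft.
Field X is higher by 6220 − 200 = 6020 ft.

Field X by 6020 ft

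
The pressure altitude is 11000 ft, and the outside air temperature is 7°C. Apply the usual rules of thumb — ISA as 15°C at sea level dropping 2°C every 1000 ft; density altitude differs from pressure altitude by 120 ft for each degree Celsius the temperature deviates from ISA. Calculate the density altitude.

12680 ft

ISA temperature at 11000 ft = 15 − 2 × (11000/1000) = -7°C.
ISA deviation = 7 − (-7) = +14°C.
Density altitude = 11000 + 120 × (14) = 11000 + (+1680) = 12680 ft.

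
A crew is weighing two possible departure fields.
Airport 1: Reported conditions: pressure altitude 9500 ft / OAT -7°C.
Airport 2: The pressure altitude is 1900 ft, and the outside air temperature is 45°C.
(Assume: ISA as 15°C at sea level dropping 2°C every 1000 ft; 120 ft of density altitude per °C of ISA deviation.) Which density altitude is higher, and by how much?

Airport 1 by 3184 ft

Airport 1: ISA temp = -4°C, deviation -3°C, DA = 9500 + 120 × (-3) = 9140 ft.
Airport 2: ISA temp = 11.2°C, deviation +33.8°C, DA = 1900 + 120 × 33.8 = 5956 ft.
Airport 1 is higher by 9140 − 5956 = 3184 ft.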